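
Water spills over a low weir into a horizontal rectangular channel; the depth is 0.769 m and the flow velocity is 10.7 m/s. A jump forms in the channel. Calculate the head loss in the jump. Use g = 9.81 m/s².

Fr₁ = V₁/√(g·y₁) = 10.7/√(9.81×0.769) = 3.90.
Sequent-depth ratio: y₂/y₁ = ½[√(1 + 8Fr₁²) − 1] = ½[√122.4 − 1] = 5.03.
y₂ = 5.03 × 0.769 = 3.87 m.
q = V₁·y₁ = 10.7 × 0.769 = 8.23 m²/s. V₂ = q/y₂ = 8.23/3.87 = 2.13 m/s. E₁ = y₁ + V₁²/2g = 6.60 m; E₂ = y₂ + V₂²/2g = 4.10 m. ΔE = E₁ − E₂ = 2.50 m.

ΔE = 2.50 m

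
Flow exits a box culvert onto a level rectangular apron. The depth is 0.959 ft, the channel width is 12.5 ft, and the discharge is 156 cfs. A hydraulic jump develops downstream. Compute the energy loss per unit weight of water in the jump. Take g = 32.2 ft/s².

q = Q/b = 156/12.5 = 12.5 ft²/s; V₁ = q/y₁ = 13.0 ft/s. Fr₁ = V₁/√(g·y₁) = 2.34.
By Bélanger, y₂/y₁ = ½[√(1 + 8Fr₁²) − 1] = ½[√44.87 − 1] = 2.85.
y₂ = 2.85 × 0.959 = 2.73 ft.
Head loss: ΔE = (y₂ − y₁)³/(4y₁y₂) = (2.73 − 0.959)³/(4×0.959×2.73) = 5.58/10.5 = 0.532 ft.

ΔE = 0.532 ft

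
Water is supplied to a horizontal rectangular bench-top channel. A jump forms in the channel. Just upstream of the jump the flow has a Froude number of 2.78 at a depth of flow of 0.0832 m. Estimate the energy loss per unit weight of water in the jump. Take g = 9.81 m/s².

Fr₁ = 2.78 (given).
From the momentum equation for a rectangular channel, y₂/y₁ = ½[√(1 + 8Fr₁²) − 1] = ½[√62.83 − 1] = 3.46.
y₂ = 3.46 × 0.0832 = 0.288 m.
V₁ = Fr₁·√(g·y₁) = 2.78×√(9.81×0.0832) = 2.51 m/s; q = V₁·y₁ = 0.209 m²/s. V₂ = q/y₂ = 0.209/0.288 = 0.725 m/s. E₁ = y₁ + V₁²/2g = 0.405 m; E₂ = y₂ + V₂²/2g = 0.315 m. ΔE = E₁ − E₂ = 0.0898 m.

ΔE = 0.0898 m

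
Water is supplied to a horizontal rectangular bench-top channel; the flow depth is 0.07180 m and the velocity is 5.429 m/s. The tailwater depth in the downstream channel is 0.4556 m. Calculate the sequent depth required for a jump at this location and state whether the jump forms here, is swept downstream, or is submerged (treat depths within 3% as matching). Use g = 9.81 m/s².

y₂ = 0.6219 m; the jump is swept downstream

Fr₁ = V₁/√(g·y₁) = 5.429/√(9.81×0.07180) = 6.469.
By Bélanger, y₂/y₁ = ½[√(1 + 8Fr₁²) − 1] = ½[√335.76 − 1] = 8.662.
y₂ = 8.662 × 0.07180 = 0.6219 m.
Tailwater y_tw = 0.4556 m: y_tw < y₂, so the jump is swept downstream.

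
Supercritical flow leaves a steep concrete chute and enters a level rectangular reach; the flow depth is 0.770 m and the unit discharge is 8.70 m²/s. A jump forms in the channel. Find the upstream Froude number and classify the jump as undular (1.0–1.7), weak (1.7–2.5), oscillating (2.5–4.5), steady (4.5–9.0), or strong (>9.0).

V₁ = q/y₁ = 8.70/0.770 = 11.3 m/s. Fr₁ = V₁/√(g·y₁) = 11.3/√(9.81×0.770) = 4.11.
Fr₁ = 4.11 lies in the oscillating range.

Fr₁ = 4.11; oscillating jump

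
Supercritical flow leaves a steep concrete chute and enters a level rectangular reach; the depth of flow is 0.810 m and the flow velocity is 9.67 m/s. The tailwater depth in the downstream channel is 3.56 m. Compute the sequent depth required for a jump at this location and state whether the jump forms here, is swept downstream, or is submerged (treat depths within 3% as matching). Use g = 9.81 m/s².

y₂ = 3.55 m; the jump forms here

Fr₁ = V₁/√(g·y₁) = 9.67/√(9.81×0.810) = 3.43.
Conjugate-depth relation: y₂/y₁ = ½[√(1 + 8Fr₁²) − 1] = ½[√95.14 − 1] = 4.38.
y₂ = 4.38 × 0.810 = 3.55 m.
Tailwater y_tw = 3.56 m: y_tw ≈ y₂, so the jump forms here.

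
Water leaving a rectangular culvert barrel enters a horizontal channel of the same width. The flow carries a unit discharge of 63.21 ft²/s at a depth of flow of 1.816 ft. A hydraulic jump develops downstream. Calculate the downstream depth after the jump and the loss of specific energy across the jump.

y₂ = 10.82 ft; ΔE = 9.281 ft

V₁ = q/y₁ = 63.21/1.816 = 34.81 ft/s. Fr₁ = V₁/√(g·y₁) = 34.81/√(32.2×1.816) = 4.552.
Conjugate-depth relation: y₂/y₁ = ½[√(1 + 8Fr₁²) − 1] = ½[√166.75 − 1] = 5.957.
y₂ = 5.957 × 1.816 = 10.82 ft.
V₂ = q/y₂ = 63.21/10.82 = 5.843 ft/s. E₁ = y₁ + V₁²/2g = 20.63 ft; E₂ = y₂ + V₂²/2g = 11.35 ft. ΔE = E₁ − E₂ = 9.281 ft.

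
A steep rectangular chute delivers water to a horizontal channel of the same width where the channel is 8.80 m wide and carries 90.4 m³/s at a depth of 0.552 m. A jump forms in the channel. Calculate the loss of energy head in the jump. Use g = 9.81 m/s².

q = Q/b = 90.4/8.80 = 10.3 m²/s; V₁ = q/y₁ = 18.6 m/s. Fr₁ = V₁/√(g·y₁) = 8.00.
Bélanger equation: y₂/y₁ = ½[√(1 + 8Fr₁²) − 1] = ½[√512.7 − 1] = 10.8.
y₂ = 10.8 × 0.552 = 5.97 m.
V₂ = q/y₂ = 10.3/5.97 = 1.72 m/s. E₁ = y₁ + V₁²/2g = 18.2 m; E₂ = y₂ + V₂²/2g = 6.12 m. ΔE = E₁ − E₂ = 12.1 m.

ΔE = 12.1 m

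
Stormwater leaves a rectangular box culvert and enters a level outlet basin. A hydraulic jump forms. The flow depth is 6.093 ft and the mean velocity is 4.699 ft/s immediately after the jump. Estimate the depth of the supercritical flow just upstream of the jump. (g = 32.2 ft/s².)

y₁ = 1.153 ft

Fr₂ = V₂/√(g·y₂) = 4.699/√(32.2×6.093) = 0.3355.
Since the conjugate-depth ratio holds either way, y₁/y₂ = ½[√(1 + 8Fr₂²) − 1] = ½[√1.9004 − 1] = 0.1893.
y₁ = 0.1893 × 6.093 = 1.153 ft.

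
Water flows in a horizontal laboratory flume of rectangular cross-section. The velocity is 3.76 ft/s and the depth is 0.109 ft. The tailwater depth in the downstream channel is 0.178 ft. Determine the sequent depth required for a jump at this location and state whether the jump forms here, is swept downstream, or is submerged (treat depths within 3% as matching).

y₂ = 0.260 ft; the jump is swept downstream

Fr₁ = V₁/√(g·y₁) = 3.76/√(32.2×0.109) = 2.01.
Sequent-depth ratio: y₂/y₁ = ½[√(1 + 8Fr₁²) − 1] = ½[√33.22 − 1] = 2.38.
y₂ = 2.38 × 0.109 = 0.260 ft.
Tailwater y_tw = 0.178 ft: y_tw < y₂, so the jump is swept downstream.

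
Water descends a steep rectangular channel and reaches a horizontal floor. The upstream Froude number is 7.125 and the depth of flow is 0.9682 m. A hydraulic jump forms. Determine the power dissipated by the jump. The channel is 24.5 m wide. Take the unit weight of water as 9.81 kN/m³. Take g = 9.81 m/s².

P = 81720 kW

Fr₁ = 7.125 (given).
By Bélanger, y₂/y₁ = ½[√(1 + 8Fr₁²) − 1] = ½[√407.12 − 1] = 9.589.
y₂ = 9.589 × 0.9682 = 9.284 m.
V₁ = Fr₁·√(g·y₁) = 7.125×√(9.81×0.9682) = 21.96 m/s; q = V₁·y₁ = 21.26 m²/s. V₂ = q/y₂ = 21.26/9.284 = 2.290 m/s. E₁ = y₁ + V₁²/2g = 25.54 m; E₂ = y₂ + V₂²/2g = 9.551 m. ΔE = E₁ − E₂ = 15.99 m.
Q = q·b = 21.26 × 24.5 = 520.9 m³/s. P = γ·Q·ΔE = 9.81 × 520.9 × 15.99 = 81720 kW.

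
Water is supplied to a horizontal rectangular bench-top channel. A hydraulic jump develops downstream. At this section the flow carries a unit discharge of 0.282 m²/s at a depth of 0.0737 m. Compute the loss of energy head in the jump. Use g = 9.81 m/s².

V₁ = q/y₁ = 0.282/0.0737 = 3.83 m/s. Fr₁ = V₁/√(g·y₁) = 3.83/√(9.81×0.0737) = 4.50.
Sequent-depth ratio: y₂/y₁ = ½[√(1 + 8Fr₁²) − 1] = ½[√163.0 − 1] = 5.88.
y₂ = 5.88 × 0.0737 = 0.434 m.
V₂ = q/y₂ = 0.282/0.434 = 0.650 m/s. E₁ = y₁ + V₁²/2g = 0.820 m; E₂ = y₂ + V₂²/2g = 0.455 m. ΔE = E₁ − E₂ = 0.365 m.

ΔE = 0.365 m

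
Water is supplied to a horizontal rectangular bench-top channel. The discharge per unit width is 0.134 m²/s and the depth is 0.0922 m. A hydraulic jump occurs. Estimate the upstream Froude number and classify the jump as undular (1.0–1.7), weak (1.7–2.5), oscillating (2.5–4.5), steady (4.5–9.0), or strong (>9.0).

V₁ = q/y₁ = 0.134/0.0922 = 1.45 m/s. Fr₁ = V₁/√(g·y₁) = 1.45/√(9.81×0.0922) = 1.53.
Fr₁ = 1.53 lies in the undular range.

Fr₁ = 1.53; undular jump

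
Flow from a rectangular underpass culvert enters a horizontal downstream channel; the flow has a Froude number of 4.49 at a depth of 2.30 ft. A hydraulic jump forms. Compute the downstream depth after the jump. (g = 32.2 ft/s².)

Fr₁ = 4.49 (given).
Bélanger equation: y₂/y₁ = ½[√(1 + 8Fr₁²) − 1] = ½[√162.3 − 1] = 5.87.
y₂ = 5.87 × 2.30 = 13.5 ft.

y₂ = 13.5 ft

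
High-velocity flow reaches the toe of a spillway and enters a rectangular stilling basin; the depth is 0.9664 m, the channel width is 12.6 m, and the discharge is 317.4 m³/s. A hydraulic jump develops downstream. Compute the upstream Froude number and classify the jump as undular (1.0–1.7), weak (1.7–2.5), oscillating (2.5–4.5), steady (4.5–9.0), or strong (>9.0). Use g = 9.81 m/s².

q = Q/b = 317.4/12.6 = 25.19 m²/s; V₁ = q/y₁ = 26.07 m/s. Fr₁ = V₁/√(g·y₁) = 8.466.
Fr₁ = 8.466 lies in the steady range.

Fr₁ = 8.466; steady jump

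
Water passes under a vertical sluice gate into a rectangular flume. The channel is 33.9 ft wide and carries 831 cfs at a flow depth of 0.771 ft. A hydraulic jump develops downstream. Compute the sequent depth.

q = Q/b = 831/33.9 = 24.5 ft²/s; V₁ = q/y₁ = 31.8 ft/s. Fr₁ = V₁/√(g·y₁) = 6.38.
Bélanger equation: y₂/y₁ = ½[√(1 + 8Fr₁²) − 1] = ½[√326.7 − 1] = 8.54.
y₂ = 8.54 × 0.771 = 6.58 ft.

y₂ = 6.58 ft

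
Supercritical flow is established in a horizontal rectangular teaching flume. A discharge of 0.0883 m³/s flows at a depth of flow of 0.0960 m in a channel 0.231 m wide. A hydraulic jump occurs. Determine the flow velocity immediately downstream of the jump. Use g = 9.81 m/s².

q = Q/b = 0.0883/0.231 = 0.382 m²/s; V₁ = q/y₁ = 3.98 m/s. Fr₁ = V₁/√(g·y₁) = 4.10.
Bélanger equation: y₂/y₁ = ½[√(1 + 8Fr₁²) − 1] = ½[√135.7 − 1] = 5.32.
y₂ = 5.32 × 0.0960 = 0.511 m.
V₂ = q/y₂ = 0.382/0.511 = 0.748 m/s.

V₂ = 0.748 m/s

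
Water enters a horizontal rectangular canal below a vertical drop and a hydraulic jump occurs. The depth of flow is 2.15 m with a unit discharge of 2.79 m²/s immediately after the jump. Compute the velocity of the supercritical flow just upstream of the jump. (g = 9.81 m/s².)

V₁ = 9.26 m/s

V₂ = q/y₂ = 2.79/2.15 = 1.30 m/s; Fr₂ = V₂/√(g·y₂) = 0.283.
Applying the sequent-depth relation in reverse, y₁/y₂ = ½[√(1 + 8Fr₂²) − 1] = ½[√1.639 − 1] = 0.140.
y₁ = 0.140 × 2.15 = 0.301 m.
V₁ = q/y₁ = 2.79/0.301 = 9.26 m/s.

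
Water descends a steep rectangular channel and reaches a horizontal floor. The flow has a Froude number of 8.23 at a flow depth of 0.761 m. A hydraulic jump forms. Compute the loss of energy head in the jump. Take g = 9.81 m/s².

ΔE = 17.8 m

Fr₁ = 8.23 (given).
Conjugate-depth relation: y₂/y₁ = ½[√(1 + 8Fr₁²) − 1] = ½[√542.9 − 1] = 11.1.
y₂ = 11.1 × 0.761 = 8.48 m.
Head loss: ΔE = (y₂ − y₁)³/(4y₁y₂) = (8.48 − 0.761)³/(4×0.761×8.48) = 461/25.8 = 17.8 m.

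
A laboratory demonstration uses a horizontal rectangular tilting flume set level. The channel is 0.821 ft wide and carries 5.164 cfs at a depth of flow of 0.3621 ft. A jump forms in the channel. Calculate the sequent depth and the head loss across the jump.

y₂ = 2.430 ft; ΔE = 2.513 ft

q = Q/b = 5.164/0.821 = 6.290 ft²/s; V₁ = q/y₁ = 17.37 ft/s. Fr₁ = V₁/√(g·y₁) = 5.087.
By Bélanger, y₂/y₁ = ½[√(1 + 8Fr₁²) − 1] = ½[√208.03 − 1] = 6.712.
y₂ = 6.712 × 0.3621 = 2.430 ft.
V₂ = q/y₂ = 6.290/2.430 = 2.588 ft/s. E₁ = y₁ + V₁²/2g = 5.047 ft; E₂ = y₂ + V₂²/2g = 2.534 ft. ΔE = E₁ − E₂ = 2.513 ft.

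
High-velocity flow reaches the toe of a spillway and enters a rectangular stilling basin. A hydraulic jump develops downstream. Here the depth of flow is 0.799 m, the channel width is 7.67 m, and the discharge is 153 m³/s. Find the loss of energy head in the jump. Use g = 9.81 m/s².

q = Q/b = 153/7.67 = 19.9 m²/s; V₁ = q/y₁ = 25.0 m/s. Fr₁ = V₁/√(g·y₁) = 8.92.
Sequent-depth ratio: y₂/y₁ = ½[√(1 + 8Fr₁²) − 1] = ½[√637.2 − 1] = 12.1.
y₂ = 12.1 × 0.799 = 9.68 m.
Head loss: ΔE = (y₂ − y₁)³/(4y₁y₂) = (9.68 − 0.799)³/(4×0.799×9.68) = 702/31.0 = 22.7 m.

ΔE = 22.7 m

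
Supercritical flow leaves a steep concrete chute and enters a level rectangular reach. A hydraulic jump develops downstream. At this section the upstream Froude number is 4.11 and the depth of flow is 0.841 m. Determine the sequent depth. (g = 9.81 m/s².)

Fr₁ = 4.11 (given).
Conjugate-depth relation: y₂/y₁ = ½[√(1 + 8Fr₁²) − 1] = ½[√136.1 − 1] = 5.33.
y₂ = 5.33 × 0.841 = 4.49 m.

y₂ = 4.49 m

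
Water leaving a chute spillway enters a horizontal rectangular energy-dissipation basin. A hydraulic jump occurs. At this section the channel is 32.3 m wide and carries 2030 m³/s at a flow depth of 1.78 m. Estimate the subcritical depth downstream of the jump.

y₂ = 20.4 m

q = Q/b = 2030/32.3 = 62.8 m²/s; V₁ = q/y₁ = 35.3 m/s. Fr₁ = V₁/√(g·y₁) = 8.45.
Sequent-depth ratio: y₂/y₁ = ½[√(1 + 8Fr₁²) − 1] = ½[√572.1 − 1] = 11.5.
y₂ = 11.5 × 1.78 = 20.4 m.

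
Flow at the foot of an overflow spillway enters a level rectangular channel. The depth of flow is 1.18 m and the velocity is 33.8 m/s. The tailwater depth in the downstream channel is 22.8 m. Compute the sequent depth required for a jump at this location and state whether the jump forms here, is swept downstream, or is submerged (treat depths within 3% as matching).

Fr₁ = V₁/√(g·y₁) = 33.8/√(9.81×1.18) = 9.93.
From the momentum equation for a rectangular channel, y₂/y₁ = ½[√(1 + 8Fr₁²) − 1] = ½[√790.5 − 1] = 13.6.
y₂ = 13.6 × 1.18 = 16.0 m.
Tailwater y_tw = 22.8 m: y_tw > y₂, so the jump is submerged.

y₂ = 16.0 m; the jump is submerged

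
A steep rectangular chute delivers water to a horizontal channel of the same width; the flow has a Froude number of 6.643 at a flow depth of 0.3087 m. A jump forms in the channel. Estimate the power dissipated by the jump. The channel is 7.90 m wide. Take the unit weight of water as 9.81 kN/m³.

Fr₁ = 6.643 (given).
By Bélanger, y₂/y₁ = ½[√(1 + 8Fr₁²) − 1] = ½[√354.04 − 1] = 8.908.
y₂ = 8.908 × 0.3087 = 2.750 m.
Head loss: ΔE = (y₂ − y₁)³/(4y₁y₂) = (2.750 − 0.3087)³/(4×0.3087×2.750) = 14.55/3.396 = 4.284 m.
V₁ = Fr₁·√(g·y₁) = 6.643×√(9.81×0.3087) = 11.56 m/s; q = V₁·y₁ = 3.569 m²/s. Q = q·b = 3.569 × 7.90 = 28.19 m³/s. P = γ·Q·ΔE = 9.81 × 28.19 × 4.284 = 1185 kW.

P = 1185 kW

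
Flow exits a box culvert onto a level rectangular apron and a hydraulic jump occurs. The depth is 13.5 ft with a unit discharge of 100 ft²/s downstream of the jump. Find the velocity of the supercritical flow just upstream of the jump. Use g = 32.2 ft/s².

V₁ = 35.5 ft/s

V₂ = q/y₂ = 100/13.5 = 7.41 ft/s; Fr₂ = V₂/√(g·y₂) = 0.355.
From the momentum equation (using Fr₂), y₁/y₂ = ½[√(1 + 8Fr₂²) − 1] = ½[√2.010 − 1] = 0.209.
y₁ = 0.209 × 13.5 = 2.82 ft.
V₁ = q/y₁ = 100/2.82 = 35.5 ft/s.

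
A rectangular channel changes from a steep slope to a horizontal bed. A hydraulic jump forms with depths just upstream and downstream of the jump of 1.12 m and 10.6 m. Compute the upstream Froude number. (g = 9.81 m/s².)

For a rectangular channel the momentum equation gives q² = ½·g·y₁·y₂·(y₁ + y₂) = ½×9.81×1.12×10.6×11.7 = 682.
q = √682 = 26.1 m²/s.
V₁ = q/y₁ = 23.3 m/s; Fr₁ = V₁/√(g·y₁) = 7.04.

Fr₁ = 7.04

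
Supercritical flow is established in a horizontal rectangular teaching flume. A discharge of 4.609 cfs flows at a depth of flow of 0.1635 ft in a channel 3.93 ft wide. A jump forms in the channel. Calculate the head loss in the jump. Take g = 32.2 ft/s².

q = Q/b = 4.609/3.93 = 1.173 ft²/s; V₁ = q/y₁ = 7.173 ft/s. Fr₁ = V₁/√(g·y₁) = 3.126.
From the momentum equation for a rectangular channel, y₂/y₁ = ½[√(1 + 8Fr₁²) − 1] = ½[√79.182 − 1] = 3.949.
y₂ = 3.949 × 0.1635 = 0.6457 ft.
Head loss: ΔE = (y₂ − y₁)³/(4y₁y₂) = (0.6457 − 0.1635)³/(4×0.1635×0.6457) = 0.1121/0.4223 = 0.2655 ft.

ΔE = 0.2655 ft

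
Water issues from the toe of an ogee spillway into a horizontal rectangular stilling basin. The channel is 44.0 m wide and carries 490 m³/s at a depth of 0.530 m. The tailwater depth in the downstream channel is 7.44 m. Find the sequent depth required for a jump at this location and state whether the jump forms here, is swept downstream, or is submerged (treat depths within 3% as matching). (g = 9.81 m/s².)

y₂ = 6.65 m; the jump is submerged

q = Q/b = 490/44.0 = 11.1 m²/s; V₁ = q/y₁ = 21.0 m/s. Fr₁ = V₁/√(g·y₁) = 9.21.
From the momentum equation for a rectangular channel, y₂/y₁ = ½[√(1 + 8Fr₁²) − 1] = ½[√680.3 − 1] = 12.5.
y₂ = 12.5 × 0.530 = 6.65 m.
Tailwater y_tw = 7.44 m: y_tw > y₂, so the jump is submerged.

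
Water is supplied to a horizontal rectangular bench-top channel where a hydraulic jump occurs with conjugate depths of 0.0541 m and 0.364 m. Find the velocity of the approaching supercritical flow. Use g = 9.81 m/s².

For a rectangular channel the momentum equation gives q² = ½·g·y₁·y₂·(y₁ + y₂) = ½×9.81×0.0541×0.364×0.418 = 0.0404.
q = √0.0404 = 0.201 m²/s.
V₁ = q/y₁ = 0.201/0.0541 = 3.71 m/s.

V₁ = 3.71 m/s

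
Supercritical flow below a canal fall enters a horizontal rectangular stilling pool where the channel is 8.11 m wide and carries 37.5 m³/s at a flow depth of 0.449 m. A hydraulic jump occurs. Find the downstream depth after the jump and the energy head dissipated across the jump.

q = Q/b = 37.5/8.11 = 4.62 m²/s; V₁ = q/y₁ = 10.3 m/s. Fr₁ = V₁/√(g·y₁) = 4.91.
Conjugate-depth relation: y₂/y₁ = ½[√(1 + 8Fr₁²) − 1] = ½[√193.6 − 1] = 6.46.
y₂ = 6.46 × 0.449 = 2.90 m.
Head loss: ΔE = (y₂ − y₁)³/(4y₁y₂) = (2.90 − 0.449)³/(4×0.449×2.90) = 14.7/5.21 = 2.83 m.

y₂ = 2.90 m; ΔE = 2.83 m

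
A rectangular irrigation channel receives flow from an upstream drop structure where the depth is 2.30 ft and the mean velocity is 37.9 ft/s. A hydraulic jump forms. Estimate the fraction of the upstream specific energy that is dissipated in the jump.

ΔE/E₁ = 0.435 (43.5%)

Fr₁ = V₁/√(g·y₁) = 37.9/√(32.2×2.30) = 4.40.
Conjugate-depth relation: y₂/y₁ = ½[√(1 + 8Fr₁²) − 1] = ½[√156.2 − 1] = 5.75.
y₂ = 5.75 × 2.30 = 13.2 ft.
E₁ = y₁ + V₁²/2g = 24.6 ft. ΔE = (y₂ − y₁)³/(4y₁y₂) = 10.7 ft. ΔE/E₁ = 10.7/24.6 = 0.435.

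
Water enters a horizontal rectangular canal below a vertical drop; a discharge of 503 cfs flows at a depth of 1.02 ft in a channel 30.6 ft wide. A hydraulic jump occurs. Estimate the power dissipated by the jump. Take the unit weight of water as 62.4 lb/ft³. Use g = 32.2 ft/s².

q = Q/b = 503/30.6 = 16.4 ft²/s; V₁ = q/y₁ = 16.1 ft/s. Fr₁ = V₁/√(g·y₁) = 2.81.
From the momentum equation for a rectangular channel, y₂/y₁ = ½[√(1 + 8Fr₁²) − 1] = ½[√64.26 − 1] = 3.51.
y₂ = 3.51 × 1.02 = 3.58 ft.
V₂ = q/y₂ = 16.4/3.58 = 4.59 ft/s. E₁ = y₁ + V₁²/2g = 5.05 ft; E₂ = y₂ + V₂²/2g = 3.91 ft. ΔE = E₁ − E₂ = 1.15 ft.
P = γ·Q·ΔE/550 = 62.4 × 503 × 1.15 / 550 = 65.4 hp.

P = 65.4 hp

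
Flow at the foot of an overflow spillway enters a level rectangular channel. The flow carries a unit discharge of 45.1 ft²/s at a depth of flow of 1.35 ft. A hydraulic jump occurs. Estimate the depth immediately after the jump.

y₂ = 9.02 ft

V₁ = q/y₁ = 45.1/1.35 = 33.4 ft/s. Fr₁ = V₁/√(g·y₁) = 33.4/√(32.2×1.35) = 5.07.
By Bélanger, y₂/y₁ = ½[√(1 + 8Fr₁²) − 1] = ½[√206.4 − 1] = 6.68.
y₂ = 6.68 × 1.35 = 9.02 ft.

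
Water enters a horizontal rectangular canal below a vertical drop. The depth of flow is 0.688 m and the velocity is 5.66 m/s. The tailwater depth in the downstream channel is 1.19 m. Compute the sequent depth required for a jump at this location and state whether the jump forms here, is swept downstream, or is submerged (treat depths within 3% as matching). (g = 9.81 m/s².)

Fr₁ = V₁/√(g·y₁) = 5.66/√(9.81×0.688) = 2.18.
Conjugate-depth relation: y₂/y₁ = ½[√(1 + 8Fr₁²) − 1] = ½[√38.97 − 1] = 2.62.
y₂ = 2.62 × 0.688 = 1.80 m.
Tailwater y_tw = 1.19 m: y_tw < y₂, so the jump is swept downstream.

y₂ = 1.80 m; the jump is swept downstream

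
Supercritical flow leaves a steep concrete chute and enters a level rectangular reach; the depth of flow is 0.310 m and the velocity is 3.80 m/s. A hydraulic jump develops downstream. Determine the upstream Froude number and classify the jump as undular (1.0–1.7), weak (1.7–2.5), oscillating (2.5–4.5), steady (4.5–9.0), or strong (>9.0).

Fr₁ = 2.18; weak jump

Fr₁ = V₁/√(g·y₁) = 3.80/√(9.81×0.310) = 2.18.
Fr₁ = 2.18 lies in the weak range.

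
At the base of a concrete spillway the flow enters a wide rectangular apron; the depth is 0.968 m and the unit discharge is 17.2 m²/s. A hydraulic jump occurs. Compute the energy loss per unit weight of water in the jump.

V₁ = q/y₁ = 17.2/0.968 = 17.8 m/s. Fr₁ = V₁/√(g·y₁) = 17.8/√(9.81×0.968) = 5.77.
From the momentum equation for a rectangular channel, y₂/y₁ = ½[√(1 + 8Fr₁²) − 1] = ½[√267.0 − 1] = 7.67.
y₂ = 7.67 × 0.968 = 7.42 m.
V₂ = q/y₂ = 17.2/7.42 = 2.32 m/s. E₁ = y₁ + V₁²/2g = 17.1 m; E₂ = y₂ + V₂²/2g = 7.70 m. ΔE = E₁ − E₂ = 9.36 m.

ΔE = 9.36 m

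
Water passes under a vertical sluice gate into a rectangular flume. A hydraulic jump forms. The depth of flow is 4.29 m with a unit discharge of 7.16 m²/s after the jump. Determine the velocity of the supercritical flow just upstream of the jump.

V₂ = q/y₂ = 7.16/4.29 = 1.67 m/s; Fr₂ = V₂/√(g·y₂) = 0.257.
Since the conjugate-depth ratio holds either way, y₁/y₂ = ½[√(1 + 8Fr₂²) − 1] = ½[√1.530 − 1] = 0.118.
y₁ = 0.118 × 4.29 = 0.508 m.
V₁ = q/y₁ = 7.16/0.508 = 14.1 m/s.

V₁ = 14.1 m/s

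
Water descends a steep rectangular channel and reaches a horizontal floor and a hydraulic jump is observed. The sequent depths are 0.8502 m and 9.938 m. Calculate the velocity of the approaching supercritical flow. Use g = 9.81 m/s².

V₁ = 24.87 m/s

For a rectangular channel the momentum equation gives q² = ½·g·y₁·y₂·(y₁ + y₂) = ½×9.81×0.8502×9.938×10.79 = 447.1.
q = √447.1 = 21.14 m²/s.
V₁ = q/y₁ = 21.14/0.8502 = 24.87 m/s.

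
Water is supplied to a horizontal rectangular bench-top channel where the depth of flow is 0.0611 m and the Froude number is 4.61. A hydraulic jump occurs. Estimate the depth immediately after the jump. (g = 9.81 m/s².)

Fr₁ = 4.61 (given).
From the momentum equation for a rectangular channel, y₂/y₁ = ½[√(1 + 8Fr₁²) − 1] = ½[√171.0 − 1] = 6.04.
y₂ = 6.04 × 0.0611 = 0.369 m.

y₂ = 0.369 m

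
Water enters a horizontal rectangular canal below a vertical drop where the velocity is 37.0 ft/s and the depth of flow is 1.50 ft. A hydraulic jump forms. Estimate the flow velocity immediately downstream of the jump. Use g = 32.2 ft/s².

Fr₁ = V₁/√(g·y₁) = 37.0/√(32.2×1.50) = 5.32.
Sequent-depth ratio: y₂/y₁ = ½[√(1 + 8Fr₁²) − 1] = ½[√227.7 − 1] = 7.05.
y₂ = 7.05 × 1.50 = 10.6 ft.
q = V₁·y₁ = 37.0 × 1.50 = 55.5 ft²/s.
V₂ = q/y₂ = 55.5/10.6 = 5.25 ft/s.

V₂ = 5.25 ft/s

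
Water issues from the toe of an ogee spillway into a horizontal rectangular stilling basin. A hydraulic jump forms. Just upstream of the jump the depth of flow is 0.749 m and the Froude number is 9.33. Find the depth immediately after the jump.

y₂ = 9.52 m

Fr₁ = 9.33 (given).
By Bélanger, y₂/y₁ = ½[√(1 + 8Fr₁²) − 1] = ½[√697.4 − 1] = 12.7.
y₂ = 12.7 × 0.749 = 9.52 m.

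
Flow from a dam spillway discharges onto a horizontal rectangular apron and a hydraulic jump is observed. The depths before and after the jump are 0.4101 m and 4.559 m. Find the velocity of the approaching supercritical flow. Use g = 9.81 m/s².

For a rectangular channel the momentum equation gives q² = ½·g·y₁·y₂·(y₁ + y₂) = ½×9.81×0.4101×4.559×4.969 = 45.57.
q = √45.57 = 6.751 m²/s.
V₁ = q/y₁ = 6.751/0.4101 = 16.46 m/s.

V₁ = 16.46 m/s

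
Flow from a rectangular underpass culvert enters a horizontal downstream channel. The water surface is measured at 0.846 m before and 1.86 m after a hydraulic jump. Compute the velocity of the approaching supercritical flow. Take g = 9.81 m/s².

V₁ = 5.40 m/s

For a rectangular channel the momentum equation gives q² = ½·g·y₁·y₂·(y₁ + y₂) = ½×9.81×0.846×1.86×2.71 = 20.9.
q = √20.9 = 4.57 m²/s.
V₁ = q/y₁ = 4.57/0.846 = 5.40 m/s.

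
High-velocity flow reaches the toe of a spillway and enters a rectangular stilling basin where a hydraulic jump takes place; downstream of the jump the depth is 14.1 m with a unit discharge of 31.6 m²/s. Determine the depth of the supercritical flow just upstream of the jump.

y₁ = 0.959 m

V₂ = q/y₂ = 31.6/14.1 = 2.24 m/s; Fr₂ = V₂/√(g·y₂) = 0.191.
From the momentum equation (using Fr₂), y₁/y₂ = ½[√(1 + 8Fr₂²) − 1] = ½[√1.290 − 1] = 0.0680.
y₁ = 0.0680 × 14.1 = 0.959 m.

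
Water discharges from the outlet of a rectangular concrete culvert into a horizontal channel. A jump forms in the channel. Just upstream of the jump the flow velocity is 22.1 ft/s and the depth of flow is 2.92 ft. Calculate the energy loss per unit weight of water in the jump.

ΔE = 1.45 ft

Fr₁ = V₁/√(g·y₁) = 22.1/√(32.2×2.92) = 2.28.
Bélanger equation: y₂/y₁ = ½[√(1 + 8Fr₁²) − 1] = ½[√42.56 − 1] = 2.76.
y₂ = 2.76 × 2.92 = 8.06 ft.
Head loss: ΔE = (y₂ − y₁)³/(4y₁y₂) = (8.06 − 2.92)³/(4×2.92×8.06) = 136/94.2 = 1.45 ft.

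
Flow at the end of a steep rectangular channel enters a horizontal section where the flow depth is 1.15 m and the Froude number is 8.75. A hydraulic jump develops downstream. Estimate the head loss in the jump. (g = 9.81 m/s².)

ΔE = 31.2 m

Fr₁ = 8.75 (given).
Conjugate-depth relation: y₂/y₁ = ½[√(1 + 8Fr₁²) − 1] = ½[√613.5 − 1] = 11.9.
y₂ = 11.9 × 1.15 = 13.7 m.
V₁ = Fr₁·√(g·y₁) = 8.75×√(9.81×1.15) = 29.4 m/s; q = V₁·y₁ = 33.8 m²/s. V₂ = q/y₂ = 33.8/13.7 = 2.47 m/s. E₁ = y₁ + V₁²/2g = 45.2 m; E₂ = y₂ + V₂²/2g = 14.0 m. ΔE = E₁ − E₂ = 31.2 m.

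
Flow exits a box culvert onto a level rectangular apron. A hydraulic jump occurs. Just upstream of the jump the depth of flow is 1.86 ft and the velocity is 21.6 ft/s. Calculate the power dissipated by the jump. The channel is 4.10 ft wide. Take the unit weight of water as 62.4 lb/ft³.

Fr₁ = V₁/√(g·y₁) = 21.6/√(32.2×1.86) = 2.79.
Conjugate-depth relation: y₂/y₁ = ½[√(1 + 8Fr₁²) − 1] = ½[√63.32 − 1] = 3.48.
y₂ = 3.48 × 1.86 = 6.47 ft.
Head loss: ΔE = (y₂ − y₁)³/(4y₁y₂) = (6.47 − 1.86)³/(4×1.86×6.47) = 98.0/48.1 = 2.04 ft.
q = V₁·y₁ = 21.6 × 1.86 = 40.2 ft²/s. Q = q·b = 40.2 × 4.10 = 165 cfs. P = γ·Q·ΔE/550 = 62.4 × 165 × 2.04 / 550 = 38.0 hp.

P = 38.0 hp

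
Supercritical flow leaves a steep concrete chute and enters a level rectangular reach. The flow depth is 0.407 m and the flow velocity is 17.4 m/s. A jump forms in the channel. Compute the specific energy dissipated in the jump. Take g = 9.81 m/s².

Fr₁ = V₁/√(g·y₁) = 17.4/√(9.81×0.407) = 8.71.
From the momentum equation for a rectangular channel, y₂/y₁ = ½[√(1 + 8Fr₁²) − 1] = ½[√607.6 − 1] = 11.8.
y₂ = 11.8 × 0.407 = 4.81 m.
q = V₁·y₁ = 17.4 × 0.407 = 7.08 m²/s. V₂ = q/y₂ = 7.08/4.81 = 1.47 m/s. E₁ = y₁ + V₁²/2g = 15.8 m; E₂ = y₂ + V₂²/2g = 4.92 m. ΔE = E₁ − E₂ = 10.9 m.

ΔE = 10.9 m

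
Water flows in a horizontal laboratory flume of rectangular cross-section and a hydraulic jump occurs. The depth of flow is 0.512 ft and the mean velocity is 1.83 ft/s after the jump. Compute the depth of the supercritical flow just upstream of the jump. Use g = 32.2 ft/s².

Fr₂ = V₂/√(g·y₂) = 1.83/√(32.2×0.512) = 0.451.
The Bélanger relation is symmetric: y₁/y₂ = ½[√(1 + 8Fr₂²) − 1] = ½[√2.625 − 1] = 0.310.
y₁ = 0.310 × 0.512 = 0.159 ft.

y₁ = 0.159 ft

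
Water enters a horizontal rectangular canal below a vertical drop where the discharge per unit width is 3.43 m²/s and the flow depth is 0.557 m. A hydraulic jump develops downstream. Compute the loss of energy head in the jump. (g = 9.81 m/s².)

ΔE = 0.493 m

V₁ = q/y₁ = 3.43/0.557 = 6.16 m/s. Fr₁ = V₁/√(g·y₁) = 6.16/√(9.81×0.557) = 2.63.
By Bélanger, y₂/y₁ = ½[√(1 + 8Fr₁²) − 1] = ½[√56.52 − 1] = 3.26.
y₂ = 3.26 × 0.557 = 1.82 m.
V₂ = q/y₂ = 3.43/1.82 = 1.89 m/s. E₁ = y₁ + V₁²/2g = 2.49 m; E₂ = y₂ + V₂²/2g = 2.00 m. ΔE = E₁ − E₂ = 0.493 m.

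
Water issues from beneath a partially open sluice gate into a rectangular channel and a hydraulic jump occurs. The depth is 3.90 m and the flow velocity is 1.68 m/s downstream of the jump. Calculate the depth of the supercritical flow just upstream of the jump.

Fr₂ = V₂/√(g·y₂) = 1.68/√(9.81×3.90) = 0.272.
The Bélanger relation is symmetric: y₁/y₂ = ½[√(1 + 8Fr₂²) − 1] = ½[√1.590 − 1] = 0.131.
y₁ = 0.131 × 3.90 = 0.509 m.

y₁ = 0.509 m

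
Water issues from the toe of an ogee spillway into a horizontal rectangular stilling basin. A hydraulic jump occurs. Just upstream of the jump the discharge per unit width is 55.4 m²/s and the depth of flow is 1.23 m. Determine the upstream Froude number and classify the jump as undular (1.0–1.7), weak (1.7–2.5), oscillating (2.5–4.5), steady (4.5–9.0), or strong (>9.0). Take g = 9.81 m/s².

V₁ = q/y₁ = 55.4/1.23 = 45.0 m/s. Fr₁ = V₁/√(g·y₁) = 45.0/√(9.81×1.23) = 13.0.
Fr₁ = 13.0 lies in the strong range.

Fr₁ = 13.0; strong jump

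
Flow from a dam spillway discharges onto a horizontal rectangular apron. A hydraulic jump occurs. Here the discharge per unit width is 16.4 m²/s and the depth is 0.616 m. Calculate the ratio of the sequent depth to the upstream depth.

y₂/y₁ = 14.8

V₁ = q/y₁ = 16.4/0.616 = 26.6 m/s. Fr₁ = V₁/√(g·y₁) = 26.6/√(9.81×0.616) = 10.8.
From the momentum equation for a rectangular channel, y₂/y₁ = ½[√(1 + 8Fr₁²) − 1] = ½[√939.4 − 1] = 14.8.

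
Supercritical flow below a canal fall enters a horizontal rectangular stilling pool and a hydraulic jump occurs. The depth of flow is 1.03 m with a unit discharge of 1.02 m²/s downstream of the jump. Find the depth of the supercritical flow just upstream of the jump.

y₁ = 0.171 m

V₂ = q/y₂ = 1.02/1.03 = 0.990 m/s; Fr₂ = V₂/√(g·y₂) = 0.312.
From the momentum equation (using Fr₂), y₁/y₂ = ½[√(1 + 8Fr₂²) − 1] = ½[√1.776 − 1] = 0.166.
y₁ = 0.166 × 1.03 = 0.171 m.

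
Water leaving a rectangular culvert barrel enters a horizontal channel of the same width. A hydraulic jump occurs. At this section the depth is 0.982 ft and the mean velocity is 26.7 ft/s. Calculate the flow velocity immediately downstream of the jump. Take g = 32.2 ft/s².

Fr₁ = V₁/√(g·y₁) = 26.7/√(32.2×0.982) = 4.75.
Sequent-depth ratio: y₂/y₁ = ½[√(1 + 8Fr₁²) − 1] = ½[√181.4 − 1] = 6.23.
y₂ = 6.23 × 0.982 = 6.12 ft.
q = V₁·y₁ = 26.7 × 0.982 = 26.2 ft²/s.
V₂ = q/y₂ = 26.2/6.12 = 4.28 ft/s.

V₂ = 4.28 ft/s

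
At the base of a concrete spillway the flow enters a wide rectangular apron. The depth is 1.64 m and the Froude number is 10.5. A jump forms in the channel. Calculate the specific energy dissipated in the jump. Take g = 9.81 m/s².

ΔE = 68.1 m

Fr₁ = 10.5 (given).
Sequent-depth ratio: y₂/y₁ = ½[√(1 + 8Fr₁²) − 1] = ½[√883.0 − 1] = 14.4.
y₂ = 14.4 × 1.64 = 23.5 m.
V₁ = Fr₁·√(g·y₁) = 10.5×√(9.81×1.64) = 42.1 m/s; q = V₁·y₁ = 69.1 m²/s. V₂ = q/y₂ = 69.1/23.5 = 2.93 m/s. E₁ = y₁ + V₁²/2g = 92.0 m; E₂ = y₂ + V₂²/2g = 24.0 m. ΔE = E₁ − E₂ = 68.1 m.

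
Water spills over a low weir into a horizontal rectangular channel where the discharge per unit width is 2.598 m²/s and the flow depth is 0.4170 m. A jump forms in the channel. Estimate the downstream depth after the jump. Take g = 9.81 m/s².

V₁ = q/y₁ = 2.598/0.4170 = 6.230 m/s. Fr₁ = V₁/√(g·y₁) = 6.230/√(9.81×0.4170) = 3.080.
Sequent-depth ratio: y₂/y₁ = ½[√(1 + 8Fr₁²) − 1] = ½[√76.909 − 1] = 3.885.
y₂ = 3.885 × 0.4170 = 1.620 m.

y₂ = 1.620 m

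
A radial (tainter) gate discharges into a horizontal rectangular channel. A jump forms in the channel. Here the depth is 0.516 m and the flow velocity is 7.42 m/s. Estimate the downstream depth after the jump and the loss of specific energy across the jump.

Fr₁ = V₁/√(g·y₁) = 7.42/√(9.81×0.516) = 3.30.
Sequent-depth ratio: y₂/y₁ = ½[√(1 + 8Fr₁²) − 1] = ½[√88.01 − 1] = 4.19.
y₂ = 4.19 × 0.516 = 2.16 m.
Head loss: ΔE = (y₂ − y₁)³/(4y₁y₂) = (2.16 − 0.516)³/(4×0.516×2.16) = 4.46/4.46 = 1.000 m.

y₂ = 2.16 m; ΔE = 1.000 m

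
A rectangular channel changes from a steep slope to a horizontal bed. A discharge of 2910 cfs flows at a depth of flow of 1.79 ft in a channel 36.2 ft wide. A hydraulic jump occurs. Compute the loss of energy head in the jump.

q = Q/b = 2910/36.2 = 80.4 ft²/s; V₁ = q/y₁ = 44.9 ft/s. Fr₁ = V₁/√(g·y₁) = 5.92.
Conjugate-depth relation: y₂/y₁ = ½[√(1 + 8Fr₁²) − 1] = ½[√280.9 − 1] = 7.88.
y₂ = 7.88 × 1.79 = 14.1 ft.
V₂ = q/y₂ = 80.4/14.1 = 5.70 ft/s. E₁ = y₁ + V₁²/2g = 33.1 ft; E₂ = y₂ + V₂²/2g = 14.6 ft. ΔE = E₁ − E₂ = 18.5 ft.

ΔE = 18.5 ft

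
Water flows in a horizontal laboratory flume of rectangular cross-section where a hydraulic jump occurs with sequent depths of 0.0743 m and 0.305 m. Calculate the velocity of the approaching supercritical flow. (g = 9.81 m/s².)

For a rectangular channel the momentum equation gives q² = ½·g·y₁·y₂·(y₁ + y₂) = ½×9.81×0.0743×0.305×0.379 = 0.0422.
q = √0.0422 = 0.205 m²/s.
V₁ = q/y₁ = 0.205/0.0743 = 2.76 m/s.

V₁ = 2.76 m/s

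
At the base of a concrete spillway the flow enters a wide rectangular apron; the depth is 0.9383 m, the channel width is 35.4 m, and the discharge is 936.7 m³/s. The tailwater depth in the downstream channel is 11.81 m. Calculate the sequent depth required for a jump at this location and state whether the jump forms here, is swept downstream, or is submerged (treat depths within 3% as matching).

q = Q/b = 936.7/35.4 = 26.46 m²/s; V₁ = q/y₁ = 28.20 m/s. Fr₁ = V₁/√(g·y₁) = 9.295.
Conjugate-depth relation: y₂/y₁ = ½[√(1 + 8Fr₁²) − 1] = ½[√692.18 − 1] = 12.65.
y₂ = 12.65 × 0.9383 = 11.87 m.
Tailwater y_tw = 11.81 m: y_tw ≈ y₂, so the jump forms here.

y₂ = 11.87 m; the jump forms here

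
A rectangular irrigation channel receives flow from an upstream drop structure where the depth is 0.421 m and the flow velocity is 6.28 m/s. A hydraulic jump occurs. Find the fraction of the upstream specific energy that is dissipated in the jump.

ΔE/E₁ = 0.270 (27.0%)

Fr₁ = V₁/√(g·y₁) = 6.28/√(9.81×0.421) = 3.09.
Bélanger equation: y₂/y₁ = ½[√(1 + 8Fr₁²) − 1] = ½[√77.39 − 1] = 3.90.
y₂ = 3.90 × 0.421 = 1.64 m.
E₁ = y₁ + V₁²/2g = 2.43 m. ΔE = (y₂ − y₁)³/(4y₁y₂) = 0.658 m. ΔE/E₁ = 0.658/2.43 = 0.270.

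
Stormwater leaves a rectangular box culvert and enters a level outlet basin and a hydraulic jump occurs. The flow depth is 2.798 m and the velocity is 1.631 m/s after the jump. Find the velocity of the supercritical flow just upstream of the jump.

V₁ = 9.813 m/s

Fr₂ = V₂/√(g·y₂) = 1.631/√(9.81×2.798) = 0.3113.
Applying the sequent-depth relation in reverse, y₁/y₂ = ½[√(1 + 8Fr₂²) − 1] = ½[√1.7753 − 1] = 0.1662.
y₁ = 0.1662 × 2.798 = 0.4650 m.
V₁ = q/y₁ = 4.564/0.4650 = 9.813 m/s.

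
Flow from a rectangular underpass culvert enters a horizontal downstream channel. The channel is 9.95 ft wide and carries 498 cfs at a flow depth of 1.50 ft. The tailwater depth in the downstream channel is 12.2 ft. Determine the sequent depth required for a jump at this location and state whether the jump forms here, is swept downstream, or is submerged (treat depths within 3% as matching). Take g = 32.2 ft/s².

y₂ = 9.46 ft; the jump is submerged

q = Q/b = 498/9.95 = 50.1 ft²/s; V₁ = q/y₁ = 33.4 ft/s. Fr₁ = V₁/√(g·y₁) = 4.80.
By Bélanger, y₂/y₁ = ½[√(1 + 8Fr₁²) − 1] = ½[√185.4 − 1] = 6.31.
y₂ = 6.31 × 1.50 = 9.46 ft.
Tailwater y_tw = 12.2 ft: y_tw > y₂, so the jump is submerged.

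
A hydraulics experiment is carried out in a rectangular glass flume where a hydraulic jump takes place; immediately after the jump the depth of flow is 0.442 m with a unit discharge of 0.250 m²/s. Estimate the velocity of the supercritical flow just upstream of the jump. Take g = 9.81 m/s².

V₂ = q/y₂ = 0.250/0.442 = 0.566 m/s; Fr₂ = V₂/√(g·y₂) = 0.272.
Since the conjugate-depth ratio holds either way, y₁/y₂ = ½[√(1 + 8Fr₂²) − 1] = ½[√1.590 − 1] = 0.131.
y₁ = 0.131 × 0.442 = 0.0577 m.
V₁ = q/y₁ = 0.250/0.0577 = 4.33 m/s.

V₁ = 4.33 m/s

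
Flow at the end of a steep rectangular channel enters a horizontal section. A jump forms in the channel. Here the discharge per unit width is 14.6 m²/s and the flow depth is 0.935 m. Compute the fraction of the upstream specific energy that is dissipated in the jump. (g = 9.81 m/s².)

V₁ = q/y₁ = 14.6/0.935 = 15.6 m/s. Fr₁ = V₁/√(g·y₁) = 15.6/√(9.81×0.935) = 5.16.
By Bélanger, y₂/y₁ = ½[√(1 + 8Fr₁²) − 1] = ½[√213.7 − 1] = 6.81.
y₂ = 6.81 × 0.935 = 6.37 m.
E₁ = y₁ + V₁²/2g = 13.4 m. ΔE = (y₂ − y₁)³/(4y₁y₂) = 6.73 m. ΔE/E₁ = 6.73/13.4 = 0.504.

ΔE/E₁ = 0.504 (50.4%)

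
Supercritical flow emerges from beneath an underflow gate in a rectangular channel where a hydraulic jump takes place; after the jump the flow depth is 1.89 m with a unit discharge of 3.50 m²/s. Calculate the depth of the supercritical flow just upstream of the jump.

V₂ = q/y₂ = 3.50/1.89 = 1.85 m/s; Fr₂ = V₂/√(g·y₂) = 0.430.
From the momentum equation (using Fr₂), y₁/y₂ = ½[√(1 + 8Fr₂²) − 1] = ½[√2.480 − 1] = 0.287.
y₁ = 0.287 × 1.89 = 0.543 m.

y₁ = 0.543 m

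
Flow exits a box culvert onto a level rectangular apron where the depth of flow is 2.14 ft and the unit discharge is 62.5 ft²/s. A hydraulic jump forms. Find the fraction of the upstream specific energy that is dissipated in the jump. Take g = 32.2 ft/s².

V₁ = q/y₁ = 62.5/2.14 = 29.2 ft/s. Fr₁ = V₁/√(g·y₁) = 29.2/√(32.2×2.14) = 3.52.
From the momentum equation for a rectangular channel, y₂/y₁ = ½[√(1 + 8Fr₁²) − 1] = ½[√100.0 − 1] = 4.50.
y₂ = 4.50 × 2.14 = 9.63 ft.
E₁ = y₁ + V₁²/2g = 15.4 ft. ΔE = (y₂ − y₁)³/(4y₁y₂) = 5.10 ft. ΔE/E₁ = 5.10/15.4 = 0.331.

ΔE/E₁ = 0.331 (33.1%)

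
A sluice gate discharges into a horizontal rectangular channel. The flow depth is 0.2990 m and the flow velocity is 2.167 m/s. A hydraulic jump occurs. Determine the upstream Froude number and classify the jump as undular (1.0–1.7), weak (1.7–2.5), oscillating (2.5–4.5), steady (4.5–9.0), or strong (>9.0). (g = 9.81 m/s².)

Fr₁ = 1.265; undular jump

Fr₁ = V₁/√(g·y₁) = 2.167/√(9.81×0.2990) = 1.265.
Fr₁ = 1.265 lies in the undular range.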